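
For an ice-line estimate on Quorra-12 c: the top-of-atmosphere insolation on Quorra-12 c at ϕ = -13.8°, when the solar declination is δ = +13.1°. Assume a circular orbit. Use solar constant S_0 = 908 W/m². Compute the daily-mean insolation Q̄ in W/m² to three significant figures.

Q̄ ≈ 249 W/m²

cos h₀ = −tan(-13.8°) tan(+13.100°) = 0.0572, h₀ = 1.5136 rad.
Bracket: h₀ sin ϕ sin δ + cos ϕ cos δ sin h₀ = 1.5136×-0.23853×0.22665 + 0.97113×0.97398×0.99837 = -0.081829 + 0.944319 = 0.862490.
Q̄ = (S_0/π) × [bracket] = (908/π) × 0.862490 = 249.3 W/m².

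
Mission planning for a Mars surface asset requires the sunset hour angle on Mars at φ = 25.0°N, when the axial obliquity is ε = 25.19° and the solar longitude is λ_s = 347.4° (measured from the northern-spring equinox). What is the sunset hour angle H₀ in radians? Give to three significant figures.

Solar declination: sin δ = sin ε · sin λ_s = sin 25.19° × sin 347.4° = -0.09285, so δ = -5.327°.
cos H₀ = −tan φ · tan δ = −tan(+25.0°) × tan(-5.327°) = 0.0435, so H₀ = 1.5273 rad = 87.51°.

H₀ = 1.53 rad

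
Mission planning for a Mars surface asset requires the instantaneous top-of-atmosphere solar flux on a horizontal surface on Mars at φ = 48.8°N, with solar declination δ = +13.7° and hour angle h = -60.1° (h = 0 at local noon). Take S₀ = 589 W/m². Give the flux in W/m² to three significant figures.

cos θ_z = sin φ sin δ + cos φ cos δ cos h = 0.178201 + 0.319007 = 0.497208.
Flux = S₀ · cos θ_z = 589 × 0.497208 = 292.9 W/m².

293 W/m²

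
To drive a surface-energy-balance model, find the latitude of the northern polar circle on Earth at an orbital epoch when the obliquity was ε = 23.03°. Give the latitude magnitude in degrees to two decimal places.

The polar circle is the lowest latitude that experiences at least one full rotation of continuous daylight at the northern-summer solstice; it lies at |ϕ| = 90° − ε = 90° − 23.03° = 66.97°.

66.97°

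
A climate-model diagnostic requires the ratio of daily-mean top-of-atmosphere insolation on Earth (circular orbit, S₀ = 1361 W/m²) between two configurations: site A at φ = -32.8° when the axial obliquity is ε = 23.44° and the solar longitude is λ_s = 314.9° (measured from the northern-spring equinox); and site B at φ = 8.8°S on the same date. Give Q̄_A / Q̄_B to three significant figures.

Q̄_A / Q̄_B ≈ 1.04

— Configuration A (φ=-32.8°):
Solar declination: sin δ = sin ε · sin λ_s = sin 23.44° × sin 314.9° = -0.28177, so δ = -16.366°.
cos H₀ = −tan(-32.8°) tan(-16.366°) = -0.1893, H₀ = 1.7612 rad.
Bracket: H₀ sin φ sin δ + cos φ cos δ sin H₀ = 1.7612×-0.54171×-0.28177 + 0.84057×0.95948×0.98193 = 0.268825 + 0.791936 = 1.060761.
Q̄ = (S₀/π) × [bracket] = (1361/π) × 1.060761 = 459.54 W/m².
— Configuration B (φ=-8.8°):
cos H₀ = −tan(-8.8°) tan(-16.366°) = -0.0455, H₀ = 1.6163 rad.
Bracket: H₀ sin φ sin δ + cos φ cos δ sin H₀ = 1.6163×-0.15299×-0.28177 + 0.98823×0.95948×0.99897 = 0.069675 + 0.947210 = 1.016885.
Q̄ = (S₀/π) × [bracket] = (1361/π) × 1.016885 = 440.53 W/m².
Ratio Q̄_A / Q̄_B = 459.54 / 440.53 = 1.043.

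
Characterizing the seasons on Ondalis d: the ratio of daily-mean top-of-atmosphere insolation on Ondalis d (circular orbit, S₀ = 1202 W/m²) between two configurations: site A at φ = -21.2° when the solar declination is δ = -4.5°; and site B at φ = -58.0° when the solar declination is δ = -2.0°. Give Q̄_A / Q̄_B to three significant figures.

— Configuration A (φ=-21.2°):
cos H₀ = −tan(-21.2°) tan(-4.500°) = -0.0305, H₀ = 1.6013 rad.
Bracket: H₀ sin φ sin δ + cos φ cos δ sin H₀ = 1.6013×-0.36162×-0.07846 + 0.93232×0.99692×0.99953 = 0.045433 + 0.929012 = 0.974445.
Q̄ = (S₀/π) × [bracket] = (1202/π) × 0.974445 = 372.83 W/m².
— Configuration B (φ=-58.0°):
cos H₀ = −tan(-58.0°) tan(-2.000°) = -0.0559, H₀ = 1.6267 rad.
Bracket: H₀ sin φ sin δ + cos φ cos δ sin H₀ = 1.6267×-0.84805×-0.03490 + 0.52992×0.99939×0.99844 = 0.048145 + 0.528771 = 0.576916.
Q̄ = (S₀/π) × [bracket] = (1202/π) × 0.576916 = 220.73 W/m².
Ratio Q̄_A / Q̄_B = 372.83 / 220.73 = 1.689.

Q̄_A / Q̄_B ≈ 1.69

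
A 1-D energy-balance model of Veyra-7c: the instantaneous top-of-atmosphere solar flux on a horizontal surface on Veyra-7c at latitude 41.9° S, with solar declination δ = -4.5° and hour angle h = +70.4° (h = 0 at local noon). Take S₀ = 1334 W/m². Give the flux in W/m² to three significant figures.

cos θ_z = sin φ sin δ + cos φ cos δ cos h = 0.052398 + 0.248911 = 0.301309.
Flux = S₀ · cos θ_z = 1334 × 0.301309 = 401.9 W/m².

402 W/m²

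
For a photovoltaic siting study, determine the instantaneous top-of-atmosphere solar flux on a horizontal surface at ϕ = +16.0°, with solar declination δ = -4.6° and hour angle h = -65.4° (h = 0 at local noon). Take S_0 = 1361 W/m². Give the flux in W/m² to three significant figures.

cos θ_z = sin ϕ sin δ + cos ϕ cos δ cos h = -0.022106 + 0.398866 = 0.376760.
Flux = S_0 · cos θ_z = 1361 × 0.376760 = 512.8 W/m².

513 W/m²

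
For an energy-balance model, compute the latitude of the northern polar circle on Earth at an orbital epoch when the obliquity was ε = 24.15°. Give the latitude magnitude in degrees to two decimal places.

65.85°

The polar circle is the lowest latitude that experiences at least one full rotation of continuous daylight at the northern-summer solstice; it lies at |ϕ| = 90° − ε = 90° − 24.15° = 65.85°.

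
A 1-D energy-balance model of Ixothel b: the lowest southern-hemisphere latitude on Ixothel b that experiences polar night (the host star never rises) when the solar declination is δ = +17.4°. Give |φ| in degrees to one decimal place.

|φ| = 72.6°

Polar night requires cos H₀ = −tan φ tan δ ≥ 1, i.e. tan φ tan δ ≤ −1.
The boundary is |tan φ| · |tan δ| = 1, so |φ| = 90° − |δ| = 90° − 17.4° = 72.6° in the southern hemisphere.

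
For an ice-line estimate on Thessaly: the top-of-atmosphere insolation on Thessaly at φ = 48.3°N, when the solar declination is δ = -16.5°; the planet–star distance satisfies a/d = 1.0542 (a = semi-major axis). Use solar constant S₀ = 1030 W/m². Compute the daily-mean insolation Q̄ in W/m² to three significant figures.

cos H₀ = −tan(+48.3°) tan(-16.500°) = 0.3325, H₀ = 1.2319 rad.
Bracket: H₀ sin φ sin δ + cos φ cos δ sin H₀ = 1.2319×0.74664×-0.28402 + 0.66523×0.95882×0.94312 = -0.261238 + 0.601556 = 0.340318.
Inverse-square distance factor (a/d)² = 1.0542² = 1.111338.
Q̄ = (S₀/π) × 1.111338 × [bracket] = (1030/π) × 1.111338 × 0.340318 = 124.0 W/m².

Q̄ ≈ 124 W/m²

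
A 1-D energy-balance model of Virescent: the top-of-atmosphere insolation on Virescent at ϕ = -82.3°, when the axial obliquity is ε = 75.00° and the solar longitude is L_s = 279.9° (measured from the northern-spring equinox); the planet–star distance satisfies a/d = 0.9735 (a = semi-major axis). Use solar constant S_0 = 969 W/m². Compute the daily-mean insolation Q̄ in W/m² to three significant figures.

Q̄ ≈ 866 W/m²

Solar declination: sin δ = sin ε · sin L_s = sin 75.00° × sin 279.9° = -0.95154, so δ = -72.090°.
cos h₀ = −tan(-82.3°) tan(-72.090°) = -22.8857 ≤ −1 ⇒ polar day, h₀ = π.
Bracket: h₀ sin ϕ sin δ + cos ϕ cos δ sin h₀ = 3.1416×-0.99098×-0.95154 + 0.13399×0.30752×0.00000 = 2.962394 + 0.000000 = 2.962394.
Inverse-square distance factor (a/d)² = 0.9735² = 0.947702.
Q̄ = (S_0/π) × 0.947702 × [bracket] = (969/π) × 0.947702 × 2.962394 = 865.9 W/m².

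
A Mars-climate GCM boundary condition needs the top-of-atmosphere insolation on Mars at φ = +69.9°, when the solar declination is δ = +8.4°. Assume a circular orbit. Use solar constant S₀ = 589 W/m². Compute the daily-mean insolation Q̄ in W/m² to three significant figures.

Q̄ ≈ 109 W/m²

cos H₀ = −tan(+69.9°) tan(+8.400°) = -0.4035, H₀ = 1.9862 rad.
Bracket: H₀ sin φ sin δ + cos φ cos δ sin H₀ = 1.9862×0.93909×0.14608 + 0.34366×0.98927×0.91497 = 0.272471 + 0.311065 = 0.583536.
Q̄ = (S₀/π) × [bracket] = (589/π) × 0.583536 = 109.4 W/m².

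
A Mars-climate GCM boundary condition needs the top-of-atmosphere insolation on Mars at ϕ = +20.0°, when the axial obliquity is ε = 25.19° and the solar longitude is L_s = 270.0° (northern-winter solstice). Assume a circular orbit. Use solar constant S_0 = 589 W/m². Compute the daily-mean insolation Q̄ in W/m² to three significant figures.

Q̄ ≈ 119 W/m²

Solar declination: sin δ = sin ε · sin L_s = sin 25.19° × sin 270.0° = -0.42562, so δ = -25.190°.
cos h₀ = −tan(+20.0°) tan(-25.190°) = 0.1712, h₀ = 1.3988 rad.
Bracket: h₀ sin ϕ sin δ + cos ϕ cos δ sin h₀ = 1.3988×0.34202×-0.42562 + 0.93969×0.90490×0.98524 = -0.203624 + 0.837775 = 0.634151.
Q̄ = (S_0/π) × [bracket] = (589/π) × 0.634151 = 118.9 W/m².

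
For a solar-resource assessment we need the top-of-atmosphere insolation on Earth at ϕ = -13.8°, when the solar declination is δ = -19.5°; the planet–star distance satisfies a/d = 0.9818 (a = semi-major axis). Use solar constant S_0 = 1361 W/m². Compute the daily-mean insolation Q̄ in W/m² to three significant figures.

cos h₀ = −tan(-13.8°) tan(-19.500°) = -0.0870, h₀ = 1.6579 rad.
Bracket: h₀ sin ϕ sin δ + cos ϕ cos δ sin h₀ = 1.6579×-0.23853×-0.33381 + 0.97113×0.94264×0.99621 = 0.132008 + 0.911957 = 1.043965.
Inverse-square distance factor (a/d)² = 0.9818² = 0.963931.
Q̄ = (S_0/π) × 0.963931 × [bracket] = (1361/π) × 0.963931 × 1.043965 = 436.0 W/m².

Q̄ ≈ 436 W/m²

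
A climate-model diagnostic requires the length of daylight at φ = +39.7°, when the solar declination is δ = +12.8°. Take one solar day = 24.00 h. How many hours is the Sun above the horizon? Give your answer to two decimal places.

13.45 h

cos H₀ = −tan φ · tan δ = −tan(+39.7°) × tan(+12.800°) = -0.1886, so H₀ = 1.7606 rad = 100.87°.
Daylight = 2H₀/(2π) × 24.00 h = (1.7606/π) × 24.00 = 13.45 h.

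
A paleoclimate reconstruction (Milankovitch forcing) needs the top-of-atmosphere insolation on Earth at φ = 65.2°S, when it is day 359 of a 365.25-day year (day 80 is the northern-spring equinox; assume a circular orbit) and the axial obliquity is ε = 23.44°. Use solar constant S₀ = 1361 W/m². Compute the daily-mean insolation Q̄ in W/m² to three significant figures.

Solar longitude: λ_s = 360° × (359 − 80)/365.25 = 274.990°.
sin δ = sin 23.44° × sin 274.990° = -0.39628, so δ = -23.346°.
cos H₀ = −tan(-65.2°) tan(-23.346°) = -0.9341, H₀ = 2.7765 rad.
Bracket: H₀ sin φ sin δ + cos φ cos δ sin H₀ = 2.7765×-0.90778×-0.39628 + 0.41945×0.91813×0.35699 = 0.998804 + 0.137480 = 1.136284.
Q̄ = (S₀/π) × [bracket] = (1361/π) × 1.136284 = 492.3 W/m².

Q̄ ≈ 492 W/m²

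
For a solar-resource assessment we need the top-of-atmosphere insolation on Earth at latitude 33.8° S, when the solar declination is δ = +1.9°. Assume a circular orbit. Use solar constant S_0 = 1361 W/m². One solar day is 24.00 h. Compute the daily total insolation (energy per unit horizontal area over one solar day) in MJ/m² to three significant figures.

30.0 MJ/m²

cos h₀ = −tan(-33.8°) tan(+1.900°) = 0.0222, h₀ = 1.5486 rad.
Bracket: h₀ sin ϕ sin δ + cos ϕ cos δ sin h₀ = 1.5486×-0.55630×0.03316 + 0.83098×0.99945×0.99975 = -0.028567 + 0.830315 = 0.801748.
Q̄ = (S_0/π) × [bracket] = (1361/π) × 0.801748 = 347.33 W/m².
Daily total = Q̄ × 24.00 h × 3600 s/h = 347.33 × 24.00 × 3600 / 10⁶ = 30.01 MJ/m².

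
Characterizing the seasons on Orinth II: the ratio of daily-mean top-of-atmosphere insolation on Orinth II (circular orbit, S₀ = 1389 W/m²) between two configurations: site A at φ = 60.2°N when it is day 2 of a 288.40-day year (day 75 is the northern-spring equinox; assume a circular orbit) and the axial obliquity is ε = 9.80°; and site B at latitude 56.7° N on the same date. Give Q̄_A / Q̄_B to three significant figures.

Q̄_A / Q̄_B ≈ 0.833

— Configuration A (φ=+60.2°):
Solar longitude: λ_s = 360° × (2 − 75)/288.40 = -91.123°, i.e. -91.123° + 360° = 268.877°.
sin δ = sin 9.80° × sin 268.877° = -0.17018, so δ = -9.798°.
cos H₀ = −tan(+60.2°) tan(-9.798°) = 0.3015, H₀ = 1.2645 rad.
Bracket: H₀ sin φ sin δ + cos φ cos δ sin H₀ = 1.2645×0.86777×-0.17018 + 0.49697×0.98541×0.95345 = -0.186738 + 0.466923 = 0.280185.
Q̄ = (S₀/π) × [bracket] = (1389/π) × 0.280185 = 123.88 W/m².
— Configuration B (φ=+56.7°):
cos H₀ = −tan(+56.7°) tan(-9.798°) = 0.2629, H₀ = 1.3048 rad.
Bracket: H₀ sin φ sin δ + cos φ cos δ sin H₀ = 1.3048×0.83581×-0.17018 + 0.54902×0.98541×0.96482 = -0.185592 + 0.521977 = 0.336385.
Q̄ = (S₀/π) × [bracket] = (1389/π) × 0.336385 = 148.73 W/m².
Ratio Q̄_A / Q̄_B = 123.88 / 148.73 = 0.8329.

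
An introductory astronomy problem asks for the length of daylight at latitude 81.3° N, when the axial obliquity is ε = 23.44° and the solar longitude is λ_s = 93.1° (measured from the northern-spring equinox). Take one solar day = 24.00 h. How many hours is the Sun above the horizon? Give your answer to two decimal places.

24.00 h

Solar declination: sin δ = sin ε · sin λ_s = sin 23.44° × sin 93.1° = 0.39721, so δ = +23.404°.
Sunrise equation: cos H₀ = −tan φ · tan δ = -2.8285 ≤ −1, so the Sun never sets (polar day) and H₀ = π.
Daylight = 2H₀/(2π) × 24.00 h = (3.1416/π) × 24.00 = 24.00 h.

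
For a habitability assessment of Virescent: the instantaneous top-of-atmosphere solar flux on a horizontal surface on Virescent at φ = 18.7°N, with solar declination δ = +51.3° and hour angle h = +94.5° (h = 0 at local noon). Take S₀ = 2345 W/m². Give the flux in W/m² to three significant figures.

478 W/m²

cos θ_z = sin φ sin δ + cos φ cos δ cos h = 0.250216 + -0.046466 = 0.203750.
Flux = S₀ · cos θ_z = 2345 × 0.203750 = 477.8 W/m².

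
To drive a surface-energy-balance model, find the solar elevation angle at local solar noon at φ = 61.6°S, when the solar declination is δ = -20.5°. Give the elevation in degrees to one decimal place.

48.9°

At local noon the hour angle is zero, so the zenith angle equals |φ − δ| = |-61.6° − (-20.500°)| = 41.100°.
Elevation = 90° − 41.100° = 48.9°.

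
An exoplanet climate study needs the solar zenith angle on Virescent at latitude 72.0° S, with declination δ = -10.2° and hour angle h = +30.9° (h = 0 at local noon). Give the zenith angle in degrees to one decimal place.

θ_z = 64.6°

cos θ_z = sin φ sin δ + cos φ cos δ cos h = 0.168418 + 0.260966 = 0.429384.
θ_z = arccos(0.429384) = 64.6°.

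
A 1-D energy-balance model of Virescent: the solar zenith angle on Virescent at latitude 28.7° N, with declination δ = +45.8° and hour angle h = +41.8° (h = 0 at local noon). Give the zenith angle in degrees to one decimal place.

θ_z = 36.9°

cos θ_z = sin φ sin δ + cos φ cos δ cos h = 0.344277 + 0.455870 = 0.800147.
θ_z = arccos(0.800147) = 36.9°.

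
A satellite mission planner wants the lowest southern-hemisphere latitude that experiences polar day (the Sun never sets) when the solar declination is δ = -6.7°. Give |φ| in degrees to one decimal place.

|φ| = 83.3°

Polar day requires cos H₀ = −tan φ tan δ ≤ −1, i.e. tan φ tan δ ≥ 1.
The boundary is |tan φ| · |tan δ| = 1, so |φ| = 90° − |δ| = 90° − 6.7° = 83.3° in the southern hemisphere.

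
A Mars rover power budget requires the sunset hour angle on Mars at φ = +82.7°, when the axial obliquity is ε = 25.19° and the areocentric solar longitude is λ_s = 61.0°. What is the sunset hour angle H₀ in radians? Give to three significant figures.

H₀ = 3.14 rad

sin δ = sin 25.19° × sin 61.0° = 0.37226, so δ = +21.855°.
Sunrise equation: cos H₀ = −tan φ · tan δ = -3.1309 ≤ −1, so the Sun never sets (polar day) and H₀ = π.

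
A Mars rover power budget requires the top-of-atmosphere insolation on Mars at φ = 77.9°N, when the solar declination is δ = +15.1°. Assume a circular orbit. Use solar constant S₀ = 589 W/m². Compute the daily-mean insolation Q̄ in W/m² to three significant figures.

cos H₀ = −tan(+77.9°) tan(+15.100°) = -1.2586 ≤ −1 ⇒ polar day, H₀ = π.
Bracket: H₀ sin φ sin δ + cos φ cos δ sin H₀ = 3.1416×0.97778×0.26050 + 0.20962×0.96547×0.00000 = 0.800202 + 0.000000 = 0.800202.
Q̄ = (S₀/π) × [bracket] = (589/π) × 0.800202 = 150.0 W/m².

Q̄ ≈ 150 W/m²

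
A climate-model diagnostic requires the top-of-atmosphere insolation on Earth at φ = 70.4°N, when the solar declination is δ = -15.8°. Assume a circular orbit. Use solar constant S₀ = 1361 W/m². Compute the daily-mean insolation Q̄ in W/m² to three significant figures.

Q̄ ≈ 12.4 W/m²

cos H₀ = −tan(+70.4°) tan(-15.800°) = 0.7947, H₀ = 0.6523 rad.
Bracket: H₀ sin φ sin δ + cos φ cos δ sin H₀ = 0.6523×0.94206×-0.27228 + 0.33545×0.96222×0.60703 = -0.167318 + 0.195935 = 0.028617.
Q̄ = (S₀/π) × [bracket] = (1361/π) × 0.028617 = 12.40 W/m².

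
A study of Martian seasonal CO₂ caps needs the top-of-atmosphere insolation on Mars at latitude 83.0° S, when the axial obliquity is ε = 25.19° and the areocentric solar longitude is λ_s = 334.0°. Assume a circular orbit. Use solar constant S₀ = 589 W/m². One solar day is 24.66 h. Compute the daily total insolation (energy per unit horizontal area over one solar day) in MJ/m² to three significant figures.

sin δ = sin 25.19° × sin 334.0° = -0.18658, so δ = -10.753°.
cos H₀ = −tan(-83.0°) tan(-10.753°) = -1.5467 ≤ −1 ⇒ polar day, H₀ = π.
Bracket: H₀ sin φ sin δ + cos φ cos δ sin H₀ = 3.1416×-0.99255×-0.18658 + 0.12187×0.98244×0.00000 = 0.581793 + 0.000000 = 0.581793.
Q̄ = (S₀/π) × [bracket] = (589/π) × 0.581793 = 109.08 W/m².
Daily total = Q̄ × 24.66 h × 3600 s/h = 109.08 × 24.66 × 3600 / 10⁶ = 9.684 MJ/m².

9.68 MJ/m²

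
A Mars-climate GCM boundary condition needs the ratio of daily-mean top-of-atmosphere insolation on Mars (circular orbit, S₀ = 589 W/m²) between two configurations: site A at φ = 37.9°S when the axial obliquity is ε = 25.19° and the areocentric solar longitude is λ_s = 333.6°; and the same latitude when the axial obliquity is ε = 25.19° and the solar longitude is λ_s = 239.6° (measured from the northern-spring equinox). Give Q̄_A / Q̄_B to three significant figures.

— Configuration A (φ=-37.9°):
sin δ = sin 25.19° × sin 333.6° = -0.18925, so δ = -10.909°.
cos H₀ = −tan(-37.9°) tan(-10.909°) = -0.1500, H₀ = 1.7214 rad.
Bracket: H₀ sin φ sin δ + cos φ cos δ sin H₀ = 1.7214×-0.61429×-0.18925 + 0.78908×0.98193×0.98868 = 0.200120 + 0.766050 = 0.966170.
Q̄ = (S₀/π) × [bracket] = (589/π) × 0.966170 = 181.14 W/m².
— Configuration B (φ=-37.9°):
Solar declination: sin δ = sin ε · sin λ_s = sin 25.19° × sin 239.6° = -0.36710, so δ = -21.537°.
cos H₀ = −tan(-37.9°) tan(-21.537°) = -0.3072, H₀ = 1.8831 rad.
Bracket: H₀ sin φ sin δ + cos φ cos δ sin H₀ = 1.8831×-0.61429×-0.36710 + 0.78908×0.93018×0.95163 = 0.424650 + 0.698484 = 1.123134.
Q̄ = (S₀/π) × [bracket] = (589/π) × 1.123134 = 210.57 W/m².
Ratio Q̄_A / Q̄_B = 181.14 / 210.57 = 0.8602.

Q̄_A / Q̄_B ≈ 0.860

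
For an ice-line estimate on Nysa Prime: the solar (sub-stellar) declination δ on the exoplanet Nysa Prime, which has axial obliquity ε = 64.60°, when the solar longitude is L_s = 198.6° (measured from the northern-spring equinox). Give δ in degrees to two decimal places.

sin δ = sin ε · sin L_s = sin 64.60° × sin 198.6° = -0.288127.
δ = arcsin(-0.288127) = -16.75°.

δ = -16.75°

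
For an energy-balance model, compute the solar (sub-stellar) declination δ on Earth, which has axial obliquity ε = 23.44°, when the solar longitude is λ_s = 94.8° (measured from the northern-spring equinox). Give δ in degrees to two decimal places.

δ = +23.35°

sin δ = sin ε · sin λ_s = sin 23.44° × sin 94.8° = 0.396393.
δ = arcsin(0.396393) = +23.35°.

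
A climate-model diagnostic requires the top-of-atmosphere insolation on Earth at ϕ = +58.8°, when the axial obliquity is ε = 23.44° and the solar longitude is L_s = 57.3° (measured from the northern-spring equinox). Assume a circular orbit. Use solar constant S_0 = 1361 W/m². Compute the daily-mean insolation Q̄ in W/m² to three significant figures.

Q̄ ≈ 444 W/m²

Solar declination: sin δ = sin ε · sin L_s = sin 23.44° × sin 57.3° = 0.33474, so δ = +19.557°.
cos h₀ = −tan(+58.8°) tan(+19.557°) = -0.5866, h₀ = 2.1976 rad.
Bracket: h₀ sin ϕ sin δ + cos ϕ cos δ sin h₀ = 2.1976×0.85536×0.33474 + 0.51803×0.94231×0.80990 = 0.629224 + 0.395349 = 1.024573.
Q̄ = (S_0/π) × [bracket] = (1361/π) × 1.024573 = 443.9 W/m².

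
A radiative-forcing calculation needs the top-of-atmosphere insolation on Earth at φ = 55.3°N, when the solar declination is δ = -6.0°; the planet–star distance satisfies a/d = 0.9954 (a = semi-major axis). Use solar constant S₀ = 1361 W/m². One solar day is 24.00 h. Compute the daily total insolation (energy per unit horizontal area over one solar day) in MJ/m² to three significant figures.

16.2 MJ/m²

cos H₀ = −tan(+55.3°) tan(-6.000°) = 0.1518, H₀ = 1.4184 rad.
Bracket: H₀ sin φ sin δ + cos φ cos δ sin H₀ = 1.4184×0.82214×-0.10453 + 0.56928×0.99452×0.98841 = -0.121895 + 0.559599 = 0.437704.
Inverse-square distance factor (a/d)² = 0.9954² = 0.990821.
Q̄ = (S₀/π) × 0.990821 × [bracket] = (1361/π) × 0.990821 × 0.437704 = 187.88 W/m².
Daily total = Q̄ × 24.00 h × 3600 s/h = 187.88 × 24.00 × 3600 / 10⁶ = 16.23 MJ/m².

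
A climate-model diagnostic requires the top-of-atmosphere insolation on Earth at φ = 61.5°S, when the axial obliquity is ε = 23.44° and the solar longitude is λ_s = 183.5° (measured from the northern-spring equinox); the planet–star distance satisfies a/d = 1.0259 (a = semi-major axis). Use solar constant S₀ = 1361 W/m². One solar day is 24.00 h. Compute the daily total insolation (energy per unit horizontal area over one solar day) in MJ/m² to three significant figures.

Solar declination: sin δ = sin ε · sin λ_s = sin 23.44° × sin 183.5° = -0.02428, so δ = -1.392°.
cos H₀ = −tan(-61.5°) tan(-1.392°) = -0.0447, H₀ = 1.6156 rad.
Bracket: H₀ sin φ sin δ + cos φ cos δ sin H₀ = 1.6156×-0.87882×-0.02428 + 0.47716×0.99971×0.99900 = 0.034473 + 0.476545 = 0.511018.
Inverse-square distance factor (a/d)² = 1.0259² = 1.052471.
Q̄ = (S₀/π) × 1.052471 × [bracket] = (1361/π) × 1.052471 × 0.511018 = 233.00 W/m².
Daily total = Q̄ × 24.00 h × 3600 s/h = 233.00 × 24.00 × 3600 / 10⁶ = 20.13 MJ/m².

20.1 MJ/m²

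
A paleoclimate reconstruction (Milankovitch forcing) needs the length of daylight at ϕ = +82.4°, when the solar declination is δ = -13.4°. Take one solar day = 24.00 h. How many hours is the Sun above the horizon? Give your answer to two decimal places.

0.00 h

cos h₀ = −tan ϕ · tan δ = 1.7855 ≥ 1, so the Sun never rises (polar night) and h₀ = 0.
Daylight = 2h₀/(2π) × 24.00 h = (0.0000/π) × 24.00 = 0.00 h.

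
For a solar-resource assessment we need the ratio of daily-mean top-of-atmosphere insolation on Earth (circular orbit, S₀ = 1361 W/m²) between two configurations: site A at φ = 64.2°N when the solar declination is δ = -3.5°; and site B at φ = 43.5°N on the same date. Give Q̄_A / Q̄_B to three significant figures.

— Configuration A (φ=+64.2°):
cos H₀ = −tan(+64.2°) tan(-3.500°) = 0.1265, H₀ = 1.4439 rad.
Bracket: H₀ sin φ sin δ + cos φ cos δ sin H₀ = 1.4439×0.90032×-0.06105 + 0.43523×0.99813×0.99196 = -0.079363 + 0.430923 = 0.351560.
Q̄ = (S₀/π) × [bracket] = (1361/π) × 0.351560 = 152.30 W/m².
— Configuration B (φ=+43.5°):
cos H₀ = −tan(+43.5°) tan(-3.500°) = 0.0580, H₀ = 1.5127 rad.
Bracket: H₀ sin φ sin δ + cos φ cos δ sin H₀ = 1.5127×0.68835×-0.06105 + 0.72537×0.99813×0.99831 = -0.063569 + 0.722790 = 0.659221.
Q̄ = (S₀/π) × [bracket] = (1361/π) × 0.659221 = 285.59 W/m².
Ratio Q̄_A / Q̄_B = 152.30 / 285.59 = 0.5333.

Q̄_A / Q̄_B ≈ 0.533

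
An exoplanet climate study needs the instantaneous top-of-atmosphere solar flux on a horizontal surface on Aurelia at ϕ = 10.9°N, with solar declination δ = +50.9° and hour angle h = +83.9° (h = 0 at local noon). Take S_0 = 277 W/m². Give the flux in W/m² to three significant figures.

58.9 W/m²

cos θ_z = sin ϕ sin δ + cos ϕ cos δ cos h = 0.146747 + 0.065809 = 0.212556.
Flux = S_0 · cos θ_z = 277 × 0.212556 = 58.88 W/m².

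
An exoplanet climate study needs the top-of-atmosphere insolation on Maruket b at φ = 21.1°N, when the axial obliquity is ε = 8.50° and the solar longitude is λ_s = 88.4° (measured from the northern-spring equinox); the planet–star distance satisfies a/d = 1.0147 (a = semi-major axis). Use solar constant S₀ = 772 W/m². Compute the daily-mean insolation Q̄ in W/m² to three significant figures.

Q̄ ≈ 255 W/m²

Solar declination: sin δ = sin ε · sin λ_s = sin 8.50° × sin 88.4° = 0.14775, so δ = +8.497°.
cos H₀ = −tan(+21.1°) tan(+8.497°) = -0.0576, H₀ = 1.6285 rad.
Bracket: H₀ sin φ sin δ + cos φ cos δ sin H₀ = 1.6285×0.36000×0.14775 + 0.93295×0.98902×0.99834 = 0.086620 + 0.921175 = 1.007795.
Inverse-square distance factor (a/d)² = 1.0147² = 1.029616.
Q̄ = (S₀/π) × 1.029616 × [bracket] = (772/π) × 1.029616 × 1.007795 = 255.0 W/m².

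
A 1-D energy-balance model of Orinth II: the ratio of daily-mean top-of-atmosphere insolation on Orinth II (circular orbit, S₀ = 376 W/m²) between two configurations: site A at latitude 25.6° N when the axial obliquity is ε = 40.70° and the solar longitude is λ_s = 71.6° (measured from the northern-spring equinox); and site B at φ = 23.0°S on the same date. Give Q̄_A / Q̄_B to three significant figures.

— Configuration A (φ=+25.6°):
Solar declination: sin δ = sin ε · sin λ_s = sin 40.70° × sin 71.6° = 0.61876, so δ = +38.226°.
cos H₀ = −tan(+25.6°) tan(+38.226°) = -0.3774, H₀ = 1.9578 rad.
Bracket: H₀ sin φ sin δ + cos φ cos δ sin H₀ = 1.9578×0.43209×0.61876 + 0.90183×0.78558×0.92606 = 0.523437 + 0.656076 = 1.179513.
Q̄ = (S₀/π) × [bracket] = (376/π) × 1.179513 = 141.17 W/m².
— Configuration B (φ=-23.0°):
cos H₀ = −tan(-23.0°) tan(+38.226°) = 0.3343, H₀ = 1.2299 rad.
Bracket: H₀ sin φ sin δ + cos φ cos δ sin H₀ = 1.2299×-0.39073×0.61876 + 0.92050×0.78558×0.94245 = -0.297351 + 0.681510 = 0.384159.
Q̄ = (S₀/π) × [bracket] = (376/π) × 0.384159 = 45.978 W/m².
Ratio Q̄_A / Q̄_B = 141.17 / 45.978 = 3.070.

Q̄_A / Q̄_B ≈ 3.07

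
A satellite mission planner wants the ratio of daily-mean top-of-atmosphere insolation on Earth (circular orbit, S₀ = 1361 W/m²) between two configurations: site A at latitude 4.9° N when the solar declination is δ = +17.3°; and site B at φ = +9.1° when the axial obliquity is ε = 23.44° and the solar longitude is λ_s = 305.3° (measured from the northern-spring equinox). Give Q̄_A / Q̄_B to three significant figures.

— Configuration A (φ=+4.9°):
cos H₀ = −tan(+4.9°) tan(+17.300°) = -0.0267, H₀ = 1.5975 rad.
Bracket: H₀ sin φ sin δ + cos φ cos δ sin H₀ = 1.5975×0.08542×0.29737 + 0.99635×0.95476×0.99964 = 0.040579 + 0.950933 = 0.991512.
Q̄ = (S₀/π) × [bracket] = (1361/π) × 0.991512 = 429.54 W/m².
— Configuration B (φ=+9.1°):
Solar declination: sin δ = sin ε · sin λ_s = sin 23.44° × sin 305.3° = -0.32465, so δ = -18.944°.
cos H₀ = −tan(+9.1°) tan(-18.944°) = 0.0550, H₀ = 1.5158 rad.
Bracket: H₀ sin φ sin δ + cos φ cos δ sin H₀ = 1.5158×0.15816×-0.32465 + 0.98741×0.94583×0.99849 = -0.077831 + 0.932512 = 0.854681.
Q̄ = (S₀/π) × [bracket] = (1361/π) × 0.854681 = 370.26 W/m².
Ratio Q̄_A / Q̄_B = 429.54 / 370.26 = 1.160.

Q̄_A / Q̄_B ≈ 1.16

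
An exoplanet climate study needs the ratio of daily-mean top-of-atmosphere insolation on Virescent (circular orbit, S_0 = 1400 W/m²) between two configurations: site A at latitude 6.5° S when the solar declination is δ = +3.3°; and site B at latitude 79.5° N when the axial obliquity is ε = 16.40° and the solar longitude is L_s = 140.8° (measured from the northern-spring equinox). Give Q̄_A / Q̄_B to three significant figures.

Q̄_A / Q̄_B ≈ 1.78

— Configuration A (ϕ=-6.5°):
cos h₀ = −tan(-6.5°) tan(+3.300°) = 0.0066, h₀ = 1.5642 rad.
Bracket: h₀ sin ϕ sin δ + cos ϕ cos δ sin h₀ = 1.5642×-0.11320×0.05756 + 0.99357×0.99834×0.99998 = -0.010192 + 0.991901 = 0.981709.
Q̄ = (S_0/π) × [bracket] = (1400/π) × 0.981709 = 437.48 W/m².
— Configuration B (ϕ=+79.5°):
Solar declination: sin δ = sin ε · sin L_s = sin 16.40° × sin 140.8° = 0.17845, so δ = +10.279°.
cos h₀ = −tan(+79.5°) tan(+10.279°) = -0.9785, h₀ = 2.9340 rad.
Bracket: h₀ sin ϕ sin δ + cos ϕ cos δ sin h₀ = 2.9340×0.98325×0.17845 + 0.18224×0.98395×0.20613 = 0.514802 + 0.036962 = 0.551764.
Q̄ = (S_0/π) × [bracket] = (1400/π) × 0.551764 = 245.88 W/m².
Ratio Q̄_A / Q̄_B = 437.48 / 245.88 = 1.779.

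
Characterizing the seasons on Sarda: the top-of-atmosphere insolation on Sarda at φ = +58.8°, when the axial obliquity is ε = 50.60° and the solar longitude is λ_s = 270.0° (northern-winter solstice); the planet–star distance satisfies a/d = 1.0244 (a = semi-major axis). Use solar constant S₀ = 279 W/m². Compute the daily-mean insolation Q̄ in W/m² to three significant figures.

Solar declination: sin δ = sin ε · sin λ_s = sin 50.60° × sin 270.0° = -0.77273, so δ = -50.600°.
cos H₀ = −tan(+58.8°) tan(-50.600°) = 2.0102 ≥ 1 ⇒ polar night, H₀ = 0 and Q̄ = 0.
Inverse-square distance factor (a/d)² = 1.0244² = 1.049395.

Q̄ ≈ 0.00 W/m²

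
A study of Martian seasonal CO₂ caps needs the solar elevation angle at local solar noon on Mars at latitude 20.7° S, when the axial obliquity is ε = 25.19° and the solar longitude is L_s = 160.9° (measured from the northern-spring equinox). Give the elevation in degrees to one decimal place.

Solar declination: sin δ = sin ε · sin L_s = sin 25.19° × sin 160.9° = 0.13927, so δ = +8.006°.
At local noon the hour angle is zero, so the zenith angle equals |ϕ − δ| = |-20.7° − (+8.006°)| = 28.706°.
Elevation = 90° − 28.706° = 61.3°.

61.3°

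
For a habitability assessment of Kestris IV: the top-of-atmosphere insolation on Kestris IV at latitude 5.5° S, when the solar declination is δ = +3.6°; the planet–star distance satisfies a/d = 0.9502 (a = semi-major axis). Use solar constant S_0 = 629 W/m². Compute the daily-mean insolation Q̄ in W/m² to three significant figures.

cos h₀ = −tan(-5.5°) tan(+3.600°) = 0.0061, h₀ = 1.5647 rad.
Bracket: h₀ sin ϕ sin δ + cos ϕ cos δ sin h₀ = 1.5647×-0.09585×0.06279 + 0.99540×0.99803×0.99998 = -0.009417 + 0.993419 = 0.984002.
Inverse-square distance factor (a/d)² = 0.9502² = 0.902880.
Q̄ = (S_0/π) × 0.902880 × [bracket] = (629/π) × 0.902880 × 0.984002 = 177.9 W/m².

Q̄ ≈ 178 W/m²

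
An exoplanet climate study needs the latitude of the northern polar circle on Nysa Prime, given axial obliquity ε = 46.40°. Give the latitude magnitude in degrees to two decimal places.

43.60°

The polar circle is the lowest latitude that experiences at least one full rotation of continuous daylight at the northern-summer solstice; it lies at |φ| = 90° − ε = 90° − 46.40° = 43.60°.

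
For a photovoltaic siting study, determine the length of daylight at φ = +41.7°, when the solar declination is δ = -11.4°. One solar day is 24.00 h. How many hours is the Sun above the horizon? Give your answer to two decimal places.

10.62 h

cos H₀ = −tan φ · tan δ = −tan(+41.7°) × tan(-11.400°) = 0.1797, so H₀ = 1.3902 rad = 79.65°.
Daylight = 2H₀/(2π) × 24.00 h = (1.3902/π) × 24.00 = 10.62 h.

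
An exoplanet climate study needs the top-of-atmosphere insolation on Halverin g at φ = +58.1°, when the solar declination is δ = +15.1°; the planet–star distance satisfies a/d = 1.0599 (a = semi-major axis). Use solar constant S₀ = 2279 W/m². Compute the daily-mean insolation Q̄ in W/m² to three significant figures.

cos H₀ = −tan(+58.1°) tan(+15.100°) = -0.4335, H₀ = 2.0192 rad.
Bracket: H₀ sin φ sin δ + cos φ cos δ sin H₀ = 2.0192×0.84897×0.26050 + 0.52844×0.96547×0.90116 = 0.446560 + 0.459765 = 0.906325.
Inverse-square distance factor (a/d)² = 1.0599² = 1.123388.
Q̄ = (S₀/π) × 1.123388 × [bracket] = (2279/π) × 1.123388 × 0.906325 = 738.6 W/m².

Q̄ ≈ 739 W/m²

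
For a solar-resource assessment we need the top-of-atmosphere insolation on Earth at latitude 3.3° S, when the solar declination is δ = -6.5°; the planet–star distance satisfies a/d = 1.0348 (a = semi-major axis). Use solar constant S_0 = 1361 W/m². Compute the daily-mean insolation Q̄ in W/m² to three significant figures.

cos h₀ = −tan(-3.3°) tan(-6.500°) = -0.0066, h₀ = 1.5774 rad.
Bracket: h₀ sin ϕ sin δ + cos ϕ cos δ sin h₀ = 1.5774×-0.05756×-0.11320 + 0.99834×0.99357×0.99998 = 0.010278 + 0.991901 = 1.002179.
Inverse-square distance factor (a/d)² = 1.0348² = 1.070811.
Q̄ = (S_0/π) × 1.070811 × [bracket] = (1361/π) × 1.070811 × 1.002179 = 464.9 W/m².

Q̄ ≈ 465 W/m²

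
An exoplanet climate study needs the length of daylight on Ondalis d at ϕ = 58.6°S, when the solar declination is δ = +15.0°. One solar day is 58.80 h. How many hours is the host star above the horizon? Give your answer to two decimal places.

cos h₀ = −tan ϕ · tan δ = −tan(-58.6°) × tan(+15.000°) = 0.4390, so h₀ = 1.1163 rad = 63.96°.
Daylight = 2h₀/(2π) × 58.80 h = (1.1163/π) × 58.80 = 20.89 h.

20.89 h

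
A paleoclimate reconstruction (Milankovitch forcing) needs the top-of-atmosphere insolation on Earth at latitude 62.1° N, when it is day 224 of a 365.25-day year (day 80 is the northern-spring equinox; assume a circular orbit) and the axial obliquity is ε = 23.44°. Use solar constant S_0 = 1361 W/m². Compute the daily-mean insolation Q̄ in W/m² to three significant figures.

Solar longitude: L_s = 360° × (224 − 80)/365.25 = 141.930°.
sin δ = sin 23.44° × sin 141.930° = 0.24528, so δ = +14.199°.
cos h₀ = −tan(+62.1°) tan(+14.199°) = -0.4779, h₀ = 2.0690 rad.
Bracket: h₀ sin ϕ sin δ + cos ϕ cos δ sin h₀ = 2.0690×0.88377×0.24528 + 0.46793×0.96945×0.87844 = 0.448499 + 0.398491 = 0.846990.
Q̄ = (S_0/π) × [bracket] = (1361/π) × 0.846990 = 366.9 W/m².

Q̄ ≈ 367 W/m²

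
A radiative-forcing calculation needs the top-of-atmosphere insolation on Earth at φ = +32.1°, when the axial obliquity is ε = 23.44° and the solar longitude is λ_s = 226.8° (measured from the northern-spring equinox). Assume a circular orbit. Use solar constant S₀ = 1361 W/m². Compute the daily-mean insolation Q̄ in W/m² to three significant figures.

Solar declination: sin δ = sin ε · sin λ_s = sin 23.44° × sin 226.8° = -0.28998, so δ = -16.856°.
cos H₀ = −tan(+32.1°) tan(-16.856°) = 0.1901, H₀ = 1.3796 rad.
Bracket: H₀ sin φ sin δ + cos φ cos δ sin H₀ = 1.3796×0.53140×-0.28998 + 0.84712×0.95703×0.98177 = -0.212590 + 0.795940 = 0.583350.
Q̄ = (S₀/π) × [bracket] = (1361/π) × 0.583350 = 252.7 W/m².

Q̄ ≈ 253 W/m²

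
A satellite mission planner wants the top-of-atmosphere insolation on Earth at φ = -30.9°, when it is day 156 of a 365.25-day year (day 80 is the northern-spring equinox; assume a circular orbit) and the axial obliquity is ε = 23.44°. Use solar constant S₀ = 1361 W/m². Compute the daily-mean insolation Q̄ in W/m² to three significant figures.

Q̄ ≈ 220 W/m²

Solar longitude: λ_s = 360° × (156 − 80)/365.25 = 74.908°.
sin δ = sin 23.44° × sin 74.908° = 0.38407, so δ = +22.586°.
cos H₀ = −tan(-30.9°) tan(+22.586°) = 0.2490, H₀ = 1.3192 rad.
Bracket: H₀ sin φ sin δ + cos φ cos δ sin H₀ = 1.3192×-0.51354×0.38407 + 0.85806×0.92330×0.96852 = -0.260193 + 0.767307 = 0.507114.
Q̄ = (S₀/π) × [bracket] = (1361/π) × 0.507114 = 219.7 W/m².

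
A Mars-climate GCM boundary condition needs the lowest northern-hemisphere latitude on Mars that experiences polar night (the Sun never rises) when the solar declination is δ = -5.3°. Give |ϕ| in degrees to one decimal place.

|ϕ| = 84.7°

Polar night requires cos h₀ = −tan ϕ tan δ ≥ 1, i.e. tan ϕ tan δ ≤ −1.
The boundary is |tan ϕ| · |tan δ| = 1, so |ϕ| = 90° − |δ| = 90° − 5.3° = 84.7° in the northern hemisphere.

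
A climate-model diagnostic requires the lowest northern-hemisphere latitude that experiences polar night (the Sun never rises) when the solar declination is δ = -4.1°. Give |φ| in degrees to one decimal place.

|φ| = 85.9°

Polar night requires cos H₀ = −tan φ tan δ ≥ 1, i.e. tan φ tan δ ≤ −1.
The boundary is |tan φ| · |tan δ| = 1, so |φ| = 90° − |δ| = 90° − 4.1° = 85.9° in the northern hemisphere.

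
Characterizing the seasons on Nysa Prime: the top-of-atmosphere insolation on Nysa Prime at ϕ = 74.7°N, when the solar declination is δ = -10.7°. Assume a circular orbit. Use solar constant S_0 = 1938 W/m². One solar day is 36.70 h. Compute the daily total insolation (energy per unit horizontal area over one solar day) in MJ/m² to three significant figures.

cos h₀ = −tan(+74.7°) tan(-10.700°) = 0.6907, h₀ = 0.8084 rad.
Bracket: h₀ sin ϕ sin δ + cos ϕ cos δ sin h₀ = 0.8084×0.96456×-0.18567 + 0.26387×0.98261×0.72315 = -0.144776 + 0.187499 = 0.042723.
Q̄ = (S_0/π) × [bracket] = (1938/π) × 0.042723 = 26.355 W/m².
Daily total = Q̄ × 36.70 h × 3600 s/h = 26.355 × 36.70 × 3600 / 10⁶ = 3.482 MJ/m².

3.48 MJ/m²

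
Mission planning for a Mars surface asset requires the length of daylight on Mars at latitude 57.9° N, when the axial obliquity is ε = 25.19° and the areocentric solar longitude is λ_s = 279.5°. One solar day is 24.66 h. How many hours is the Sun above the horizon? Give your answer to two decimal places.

5.82 h

sin δ = sin 25.19° × sin 279.5° = -0.41978, so δ = -24.821°.
cos H₀ = −tan φ · tan δ = −tan(+57.9°) × tan(-24.821°) = 0.7373, so H₀ = 0.7417 rad = 42.50°.
Daylight = 2H₀/(2π) × 24.66 h = (0.7417/π) × 24.66 = 5.82 h.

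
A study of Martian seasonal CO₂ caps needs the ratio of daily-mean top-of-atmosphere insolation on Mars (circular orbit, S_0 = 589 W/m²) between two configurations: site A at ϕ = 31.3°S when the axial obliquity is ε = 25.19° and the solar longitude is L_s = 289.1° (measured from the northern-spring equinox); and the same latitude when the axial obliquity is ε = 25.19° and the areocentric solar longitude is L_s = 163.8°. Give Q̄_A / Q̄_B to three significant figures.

Q̄_A / Q̄_B ≈ 1.51

— Configuration A (ϕ=-31.3°):
Solar declination: sin δ = sin ε · sin L_s = sin 25.19° × sin 289.1° = -0.40219, so δ = -23.715°.
cos h₀ = −tan(-31.3°) tan(-23.715°) = -0.2671, h₀ = 1.8412 rad.
Bracket: h₀ sin ϕ sin δ + cos ϕ cos δ sin h₀ = 1.8412×-0.51952×-0.40219 + 0.85446×0.91556×0.96367 = 0.384711 + 0.753888 = 1.138599.
Q̄ = (S_0/π) × [bracket] = (589/π) × 1.138599 = 213.47 W/m².
— Configuration B (ϕ=-31.3°):
sin δ = sin 25.19° × sin 163.8° = 0.11874, so δ = +6.820°.
cos h₀ = −tan(-31.3°) tan(+6.820°) = 0.0727, h₀ = 1.4980 rad.
Bracket: h₀ sin ϕ sin δ + cos ϕ cos δ sin h₀ = 1.4980×-0.51952×0.11874 + 0.85446×0.99292×0.99735 = -0.092408 + 0.846162 = 0.753754.
Q̄ = (S_0/π) × [bracket] = (589/π) × 0.753754 = 141.32 W/m².
Ratio Q̄_A / Q̄_B = 213.47 / 141.32 = 1.511.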